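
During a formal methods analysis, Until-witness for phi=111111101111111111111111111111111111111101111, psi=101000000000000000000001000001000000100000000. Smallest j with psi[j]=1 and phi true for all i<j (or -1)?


(phi U psi) at 0: need smallest j with psi[j]=1 and phi[i]=1 for all i in [0,j).
Scan from step 0:
  step 0: psi=1 and phi held for [0,0) -> witness found
Witness step = 0

0


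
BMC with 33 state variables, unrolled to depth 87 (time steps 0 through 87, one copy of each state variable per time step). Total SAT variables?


BMC unrolls to depth k, creating one copy of each state var for steps 0..k.
Step count = 87 + 1 = 88 (steps 0 through 87)
Vars per step = 33
Total = 33 * 88 = 2904

2904


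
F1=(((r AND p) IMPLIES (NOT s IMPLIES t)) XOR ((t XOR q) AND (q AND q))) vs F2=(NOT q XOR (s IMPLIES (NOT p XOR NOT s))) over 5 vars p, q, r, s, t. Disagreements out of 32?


F1 = (((r AND p) IMPLIES (NOT s IMPLIES t)) XOR ((t XOR q) AND (q AND q)))
F2 = (NOT q XOR (s IMPLIES (NOT p XOR NOT s)))
Evaluate both on each of 32 rows (bits = p,q,r,s,t):
  row 0 [00000]: F1=1 F2=0 (differ) -> 1
  row 1 [00001]: F1=1 F2=0 (differ) -> 1
  row 2 [00010]: F1=1 F2=0 (differ) -> 1
  row 3 [00011]: F1=1 F2=0 (differ) -> 1
  row 4 [00100]: F1=1 F2=0 (differ) -> 1
  row 5 [00101]: F1=1 F2=0 (differ) -> 1
  row 6 [00110]: F1=1 F2=0 (differ) -> 1
  row 7 [00111]: F1=1 F2=0 (differ) -> 1
  row 8 [01000]: F1=0 F2=1 (differ) -> 1
  row 9 [01001]: F1=1 F2=1 -> 0
  row 10 [01010]: F1=0 F2=1 (differ) -> 1
  row 11 [01011]: F1=1 F2=1 -> 0
  row 12 [01100]: F1=0 F2=1 (differ) -> 1
  row 13 [01101]: F1=1 F2=1 -> 0
  row 14 [01110]: F1=0 F2=1 (differ) -> 1
  row 15 [01111]: F1=1 F2=1 -> 0
  row 16 [10000]: F1=1 F2=0 (differ) -> 1
  row 17 [10001]: F1=1 F2=0 (differ) -> 1
  row 18 [10010]: F1=1 F2=1 -> 0
  row 19 [10011]: F1=1 F2=1 -> 0
  row 20 [10100]: F1=0 F2=0 -> 0
  row 21 [10101]: F1=1 F2=0 (differ) -> 1
  row 22 [10110]: F1=1 F2=1 -> 0
  row 23 [10111]: F1=1 F2=1 -> 0
  row 24 [11000]: F1=0 F2=1 (differ) -> 1
  row 25 [11001]: F1=1 F2=1 -> 0
  row 26 [11010]: F1=0 F2=0 -> 0
  row 27 [11011]: F1=1 F2=0 (differ) -> 1
  row 28 [11100]: F1=1 F2=1 -> 0
  row 29 [11101]: F1=1 F2=1 -> 0
  row 30 [11110]: F1=0 F2=0 -> 0
  row 31 [11111]: F1=1 F2=0 (differ) -> 1
Full result column, 8 rows per line (p,q fixed per line; r,s,t runs 000..111 left to right):
  rows 0-7 [p,q=00]: 11111111  (ones: 8)
  rows 8-15 [p,q=01]: 10101010  (ones: 4)
  rows 16-23 [p,q=10]: 11000100  (ones: 3)
  rows 24-31 [p,q=11]: 10010001  (ones: 3)
Disagreements = 8+4+3+3 = 18

18


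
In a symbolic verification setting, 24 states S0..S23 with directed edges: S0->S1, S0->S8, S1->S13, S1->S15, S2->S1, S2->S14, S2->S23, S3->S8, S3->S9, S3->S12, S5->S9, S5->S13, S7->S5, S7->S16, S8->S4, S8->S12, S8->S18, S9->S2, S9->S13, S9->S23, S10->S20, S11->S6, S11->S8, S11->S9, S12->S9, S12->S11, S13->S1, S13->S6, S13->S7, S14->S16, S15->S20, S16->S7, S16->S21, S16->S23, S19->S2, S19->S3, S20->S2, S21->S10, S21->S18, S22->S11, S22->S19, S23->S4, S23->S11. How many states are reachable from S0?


BFS from S0:
  layer 0: {S0}
  layer 1: {S1, S8}
  layer 2: {S4, S12, S13, S15, S18}
  layer 3: {S6, S7, S9, S11, S20}
  layer 4: {S2, S5, S16, S23}
  layer 5: {S14, S21}
  layer 6: {S10}
Reachable set: {S0, S1, S2, S4, S5, S6, S7, S8, S9, S10, S11, S12, S13, S14, S15, S16, S18, S20, S21, S23}
Count = 20

20


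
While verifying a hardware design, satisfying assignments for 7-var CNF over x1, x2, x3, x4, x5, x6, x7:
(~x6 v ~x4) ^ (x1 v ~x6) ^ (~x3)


CNF with 3 clauses over 7 vars (128 assignments).
An assignment satisfies CNF iff every clause has >=1 true literal.
Check each row (bits = x1,x2,x3,x4,x5,x6,x7; clause T/F shown):
  row 0 [0000000]: clauses=TTT -> 1
  row 1 [0000001]: clauses=TTT -> 1
  row 2 [0000010]: clauses=TFT -> 0
  row 3 [0000011]: clauses=TFT -> 0
  row 4 [0000100]: clauses=TTT -> 1
  (every remaining row is evaluated the same way; all 128 results are listed next)
Full result column, 8 rows per line (x1,x2,x3,x4 fixed per line; x5,x6,x7 runs 000..111 left to right):
  rows 0-7 [x1,x2,x3,x4=0000]: 11001100  (ones: 4)
  rows 8-15 [x1,x2,x3,x4=0001]: 11001100  (ones: 4)
  rows 16-23 [x1,x2,x3,x4=0010]: 00000000  (ones: 0)
  rows 24-31 [x1,x2,x3,x4=0011]: 00000000  (ones: 0)
  rows 32-39 [x1,x2,x3,x4=0100]: 11001100  (ones: 4)
  rows 40-47 [x1,x2,x3,x4=0101]: 11001100  (ones: 4)
  rows 48-55 [x1,x2,x3,x4=0110]: 00000000  (ones: 0)
  rows 56-63 [x1,x2,x3,x4=0111]: 00000000  (ones: 0)
  rows 64-71 [x1,x2,x3,x4=1000]: 11111111  (ones: 8)
  rows 72-79 [x1,x2,x3,x4=1001]: 11001100  (ones: 4)
  rows 80-87 [x1,x2,x3,x4=1010]: 00000000  (ones: 0)
  rows 88-95 [x1,x2,x3,x4=1011]: 00000000  (ones: 0)
  rows 96-103 [x1,x2,x3,x4=1100]: 11111111  (ones: 8)
  rows 104-111 [x1,x2,x3,x4=1101]: 11001100  (ones: 4)
  rows 112-119 [x1,x2,x3,x4=1110]: 00000000  (ones: 0)
  rows 120-127 [x1,x2,x3,x4=1111]: 00000000  (ones: 0)
Satisfying assignments = 4+4+0+0+4+4+0+0+8+4+0+0+8+4+0+0 = 40

40


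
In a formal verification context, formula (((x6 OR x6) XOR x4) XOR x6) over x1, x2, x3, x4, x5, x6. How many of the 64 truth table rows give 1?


Formula: (((x6 OR x6) XOR x4) XOR x6) over 6 vars (64 rows)
Evaluate each row (x1, x2, x3, x4, x5, x6 as bits, MSB first):
  row 0 [000000]: (((0 OR 0) XOR 0) XOR 0) -> 0
  row 1 [000001]: (((1 OR 1) XOR 0) XOR 1) -> 0
  row 2 [000010]: (((0 OR 0) XOR 0) XOR 0) -> 0
  row 3 [000011]: (((1 OR 1) XOR 0) XOR 1) -> 0
  row 4 [000100]: (((0 OR 0) XOR 1) XOR 0) -> 1
  (every remaining row is evaluated the same way; all 64 results are listed next)
Full result column, 8 rows per line (x1,x2,x3 fixed per line; x4,x5,x6 runs 000..111 left to right):
  rows 0-7 [x1,x2,x3=000]: 00001111  (ones: 4)
  rows 8-15 [x1,x2,x3=001]: 00001111  (ones: 4)
  rows 16-23 [x1,x2,x3=010]: 00001111  (ones: 4)
  rows 24-31 [x1,x2,x3=011]: 00001111  (ones: 4)
  rows 32-39 [x1,x2,x3=100]: 00001111  (ones: 4)
  rows 40-47 [x1,x2,x3=101]: 00001111  (ones: 4)
  rows 48-55 [x1,x2,x3=110]: 00001111  (ones: 4)
  rows 56-63 [x1,x2,x3=111]: 00001111  (ones: 4)
Count of 1-rows = 4+4+4+4+4+4+4+4 = 32

32


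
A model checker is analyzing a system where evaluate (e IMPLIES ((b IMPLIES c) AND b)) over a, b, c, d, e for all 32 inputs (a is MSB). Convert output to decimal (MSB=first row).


Formula: (e IMPLIES ((b IMPLIES c) AND b)) over a, b, c, d, e (32 rows)
Evaluate each row (bits = a,b,c,d,e, MSB first):
  row 0 [00000]: (0 IMPLIES ((0 IMPLIES 0) AND 0)) -> 1
  row 1 [00001]: (1 IMPLIES ((0 IMPLIES 0) AND 0)) -> 0
  row 2 [00010]: (0 IMPLIES ((0 IMPLIES 0) AND 0)) -> 1
  row 3 [00011]: (1 IMPLIES ((0 IMPLIES 0) AND 0)) -> 0
  row 4 [00100]: (0 IMPLIES ((0 IMPLIES 1) AND 0)) -> 1
  row 5 [00101]: (1 IMPLIES ((0 IMPLIES 1) AND 0)) -> 0
  row 6 [00110]: (0 IMPLIES ((0 IMPLIES 1) AND 0)) -> 1
  row 7 [00111]: (1 IMPLIES ((0 IMPLIES 1) AND 0)) -> 0
  row 8 [01000]: (0 IMPLIES ((1 IMPLIES 0) AND 1)) -> 1
  row 9 [01001]: (1 IMPLIES ((1 IMPLIES 0) AND 1)) -> 0
  row 10 [01010]: (0 IMPLIES ((1 IMPLIES 0) AND 1)) -> 1
  row 11 [01011]: (1 IMPLIES ((1 IMPLIES 0) AND 1)) -> 0
  row 12 [01100]: (0 IMPLIES ((1 IMPLIES 1) AND 1)) -> 1
  row 13 [01101]: (1 IMPLIES ((1 IMPLIES 1) AND 1)) -> 1
  row 14 [01110]: (0 IMPLIES ((1 IMPLIES 1) AND 1)) -> 1
  row 15 [01111]: (1 IMPLIES ((1 IMPLIES 1) AND 1)) -> 1
  row 16 [10000]: (0 IMPLIES ((0 IMPLIES 0) AND 0)) -> 1
  row 17 [10001]: (1 IMPLIES ((0 IMPLIES 0) AND 0)) -> 0
  row 18 [10010]: (0 IMPLIES ((0 IMPLIES 0) AND 0)) -> 1
  row 19 [10011]: (1 IMPLIES ((0 IMPLIES 0) AND 0)) -> 0
  row 20 [10100]: (0 IMPLIES ((0 IMPLIES 1) AND 0)) -> 1
  row 21 [10101]: (1 IMPLIES ((0 IMPLIES 1) AND 0)) -> 0
  row 22 [10110]: (0 IMPLIES ((0 IMPLIES 1) AND 0)) -> 1
  row 23 [10111]: (1 IMPLIES ((0 IMPLIES 1) AND 0)) -> 0
  row 24 [11000]: (0 IMPLIES ((1 IMPLIES 0) AND 1)) -> 1
  row 25 [11001]: (1 IMPLIES ((1 IMPLIES 0) AND 1)) -> 0
  row 26 [11010]: (0 IMPLIES ((1 IMPLIES 0) AND 1)) -> 1
  row 27 [11011]: (1 IMPLIES ((1 IMPLIES 0) AND 1)) -> 0
  row 28 [11100]: (0 IMPLIES ((1 IMPLIES 1) AND 1)) -> 1
  row 29 [11101]: (1 IMPLIES ((1 IMPLIES 1) AND 1)) -> 1
  row 30 [11110]: (0 IMPLIES ((1 IMPLIES 1) AND 1)) -> 1
  row 31 [11111]: (1 IMPLIES ((1 IMPLIES 1) AND 1)) -> 1
Full result column, 4 rows per line (a,b,c fixed per line; d,e runs 00..11 left to right):
  rows 0-3 [a,b,c=000]: 1010  = hex A
  rows 4-7 [a,b,c=001]: 1010  = hex A
  rows 8-11 [a,b,c=010]: 1010  = hex A
  rows 12-15 [a,b,c=011]: 1111  = hex F
  rows 16-19 [a,b,c=100]: 1010  = hex A
  rows 20-23 [a,b,c=101]: 1010  = hex A
  rows 24-27 [a,b,c=110]: 1010  = hex A
  rows 28-31 [a,b,c=111]: 1111  = hex F
Output column (row 0 .. row 31) = 10101010101011111010101010101111
Output column grouped in 4s = 1010 1010 1010 1111 1010 1010 1010 1111 = 0xAAAFAAAF
Convert to decimal digit by digit (value = value*16 + digit):
  A -> 10
  10*16 + 10 (A) = 170
  170*16 + 10 (A) = 2730
  2730*16 + 15 (F) = 43695
  43695*16 + 10 (A) = 699130
  699130*16 + 10 (A) = 11186090
  11186090*16 + 10 (A) = 178977450
  178977450*16 + 15 (F) = 2863639215
Decimal = 2863639215

2863639215


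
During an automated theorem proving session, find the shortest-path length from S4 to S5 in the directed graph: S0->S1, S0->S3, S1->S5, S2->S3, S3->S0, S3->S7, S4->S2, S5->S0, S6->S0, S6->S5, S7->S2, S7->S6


BFS layer-by-layer from S4:
  dist 0: {S4}
  dist 1: {S2}
  dist 2: {S3}
  dist 3: {S0, S7}
  dist 4: {S1, S6}
  dist 5: {S5}
  -> S5 reached at distance 5
Shortest path length = 5

5


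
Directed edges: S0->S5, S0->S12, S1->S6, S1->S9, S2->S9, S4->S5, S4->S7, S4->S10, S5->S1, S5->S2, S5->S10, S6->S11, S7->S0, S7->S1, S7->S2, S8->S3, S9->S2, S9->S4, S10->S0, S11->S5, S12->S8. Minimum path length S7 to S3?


BFS layer-by-layer from S7:
  dist 0: {S7}
  dist 1: {S0, S1, S2}
  dist 2: {S5, S6, S9, S12}
  dist 3: {S4, S8, S10, S11}
  dist 4: {S3}
  -> S3 reached at distance 4
Shortest path length = 4

4


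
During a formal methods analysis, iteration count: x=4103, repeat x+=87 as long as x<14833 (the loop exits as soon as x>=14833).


Step 1: x goes from 4103 toward 14833 by 87; the body runs while x<14833, so iterations = ceil((bound-start)/step)
Step 2: Distance=10730
Step 3: ceil(10730/87)=124

124


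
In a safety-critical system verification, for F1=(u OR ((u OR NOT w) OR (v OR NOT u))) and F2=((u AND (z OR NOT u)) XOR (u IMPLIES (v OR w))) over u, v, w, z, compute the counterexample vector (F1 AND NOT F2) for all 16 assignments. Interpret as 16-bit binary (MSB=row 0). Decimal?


F1 = (u OR ((u OR NOT w) OR (v OR NOT u)))
F2 = ((u AND (z OR NOT u)) XOR (u IMPLIES (v OR w)))
Counterexample to F1=>F2 is where F1=1 and F2=0.
Evaluate each row (bits = u,v,w,z, MSB first):
  row 0 [0000]: F1=1 F2=1 -> F1&~F2 -> 0
  row 1 [0001]: F1=1 F2=1 -> F1&~F2 -> 0
  row 2 [0010]: F1=1 F2=1 -> F1&~F2 -> 0
  row 3 [0011]: F1=1 F2=1 -> F1&~F2 -> 0
  row 4 [0100]: F1=1 F2=1 -> F1&~F2 -> 0
  row 5 [0101]: F1=1 F2=1 -> F1&~F2 -> 0
  row 6 [0110]: F1=1 F2=1 -> F1&~F2 -> 0
  row 7 [0111]: F1=1 F2=1 -> F1&~F2 -> 0
  row 8 [1000]: F1=1 F2=0 -> F1&~F2 -> 1
  row 9 [1001]: F1=1 F2=1 -> F1&~F2 -> 0
  row 10 [1010]: F1=1 F2=1 -> F1&~F2 -> 0
  row 11 [1011]: F1=1 F2=0 -> F1&~F2 -> 1
  row 12 [1100]: F1=1 F2=1 -> F1&~F2 -> 0
  row 13 [1101]: F1=1 F2=0 -> F1&~F2 -> 1
  row 14 [1110]: F1=1 F2=1 -> F1&~F2 -> 0
  row 15 [1111]: F1=1 F2=0 -> F1&~F2 -> 1
Full result column, 4 rows per line (u,v fixed per line; w,z runs 00..11 left to right):
  rows 0-3 [u,v=00]: 0000  = hex 0
  rows 4-7 [u,v=01]: 0000  = hex 0
  rows 8-11 [u,v=10]: 1001  = hex 9
  rows 12-15 [u,v=11]: 0101  = hex 5
Counterexample vector (row 0 .. row 15) = 0000000010010101
Output column grouped in 4s = 0000 0000 1001 0101 = 0x0095
Convert to decimal digit by digit (value = value*16 + digit):
  0 -> 0
  0*16 + 0 = 0
  0*16 + 9 = 9
  9*16 + 5 = 149
Decimal = 149

149


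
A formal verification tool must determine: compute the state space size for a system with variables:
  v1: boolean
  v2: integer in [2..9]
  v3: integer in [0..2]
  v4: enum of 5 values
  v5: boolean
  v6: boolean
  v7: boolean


State space = product of domain sizes of all variables.
Domain sizes:
  v1 (boolean): 2
  v2 (integer in [2..9]): 8
  v3 (integer in [0..2]): 3
  v4 (enum of 5 values): 5
  v5 (boolean): 2
  v6 (boolean): 2
  v7 (boolean): 2
Product = 2 * 8 * 3 * 5 * 2 * 2 * 2 = 1920

1920


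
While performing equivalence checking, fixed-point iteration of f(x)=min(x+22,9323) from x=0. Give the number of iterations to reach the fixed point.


Step 1: x=0, cap=9323, increment=22
Step 2: x grows by 22 each step until capped at 9323; fixed point is x=9323
Step 3: iterations = ceil(9323/22) = 424

424


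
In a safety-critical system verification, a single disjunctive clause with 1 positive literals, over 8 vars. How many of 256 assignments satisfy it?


Step 1: Total=2^8=256
Step 2: Unsat when all 1 false: 2^7=128
Step 3: Sat=256-128=128

128


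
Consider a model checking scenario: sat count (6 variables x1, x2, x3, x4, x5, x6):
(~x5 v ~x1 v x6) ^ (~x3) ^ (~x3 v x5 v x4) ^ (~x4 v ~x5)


CNF with 4 clauses over 6 vars (64 assignments).
An assignment satisfies CNF iff every clause has >=1 true literal.
Check each row (bits = x1,x2,x3,x4,x5,x6; clause T/F shown):
  row 0 [000000]: clauses=TTTT -> 1
  row 1 [000001]: clauses=TTTT -> 1
  row 2 [000010]: clauses=TTTT -> 1
  row 3 [000011]: clauses=TTTT -> 1
  row 4 [000100]: clauses=TTTT -> 1
  (every remaining row is evaluated the same way; all 64 results are listed next)
Full result column, 8 rows per line (x1,x2,x3 fixed per line; x4,x5,x6 runs 000..111 left to right):
  rows 0-7 [x1,x2,x3=000]: 11111100  (ones: 6)
  rows 8-15 [x1,x2,x3=001]: 00000000  (ones: 0)
  rows 16-23 [x1,x2,x3=010]: 11111100  (ones: 6)
  rows 24-31 [x1,x2,x3=011]: 00000000  (ones: 0)
  rows 32-39 [x1,x2,x3=100]: 11011100  (ones: 5)
  rows 40-47 [x1,x2,x3=101]: 00000000  (ones: 0)
  rows 48-55 [x1,x2,x3=110]: 11011100  (ones: 5)
  rows 56-63 [x1,x2,x3=111]: 00000000  (ones: 0)
Satisfying assignments = 6+0+6+0+5+0+5+0 = 22

22


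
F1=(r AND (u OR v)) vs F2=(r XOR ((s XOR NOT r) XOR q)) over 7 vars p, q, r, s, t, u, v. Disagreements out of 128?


F1 = (r AND (u OR v))
F2 = (r XOR ((s XOR NOT r) XOR q))
Evaluate both on each of 128 rows (bits = p,q,r,s,t,u,v):
  row 0 [0000000]: F1=0 F2=1 (differ) -> 1
  row 1 [0000001]: F1=0 F2=1 (differ) -> 1
  row 2 [0000010]: F1=0 F2=1 (differ) -> 1
  row 3 [0000011]: F1=0 F2=1 (differ) -> 1
  row 4 [0000100]: F1=0 F2=1 (differ) -> 1
  (every remaining row is evaluated the same way; all 128 results are listed next)
Full result column, 8 rows per line (p,q,r,s fixed per line; t,u,v runs 000..111 left to right):
  rows 0-7 [p,q,r,s=0000]: 11111111  (ones: 8)
  rows 8-15 [p,q,r,s=0001]: 00000000  (ones: 0)
  rows 16-23 [p,q,r,s=0010]: 10001000  (ones: 2)
  rows 24-31 [p,q,r,s=0011]: 01110111  (ones: 6)
  rows 32-39 [p,q,r,s=0100]: 00000000  (ones: 0)
  rows 40-47 [p,q,r,s=0101]: 11111111  (ones: 8)
  rows 48-55 [p,q,r,s=0110]: 01110111  (ones: 6)
  rows 56-63 [p,q,r,s=0111]: 10001000  (ones: 2)
  rows 64-71 [p,q,r,s=1000]: 11111111  (ones: 8)
  rows 72-79 [p,q,r,s=1001]: 00000000  (ones: 0)
  rows 80-87 [p,q,r,s=1010]: 10001000  (ones: 2)
  rows 88-95 [p,q,r,s=1011]: 01110111  (ones: 6)
  rows 96-103 [p,q,r,s=1100]: 00000000  (ones: 0)
  rows 104-111 [p,q,r,s=1101]: 11111111  (ones: 8)
  rows 112-119 [p,q,r,s=1110]: 01110111  (ones: 6)
  rows 120-127 [p,q,r,s=1111]: 10001000  (ones: 2)
Disagreements = 8+0+2+6+0+8+6+2+8+0+2+6+0+8+6+2 = 64

64


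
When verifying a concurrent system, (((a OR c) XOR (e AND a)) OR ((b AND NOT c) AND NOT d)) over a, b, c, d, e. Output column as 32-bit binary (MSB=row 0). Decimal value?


Formula: (((a OR c) XOR (e AND a)) OR ((b AND NOT c) AND NOT d)) over a, b, c, d, e (32 rows)
Evaluate each row (bits = a,b,c,d,e, MSB first):
  row 0 [00000]: (((0 OR 0) XOR (0 AND 0)) OR ((0 AND NOT 0) AND NOT 0)) -> 0
  row 1 [00001]: (((0 OR 0) XOR (1 AND 0)) OR ((0 AND NOT 0) AND NOT 0)) -> 0
  row 2 [00010]: (((0 OR 0) XOR (0 AND 0)) OR ((0 AND NOT 0) AND NOT 1)) -> 0
  row 3 [00011]: (((0 OR 0) XOR (1 AND 0)) OR ((0 AND NOT 0) AND NOT 1)) -> 0
  row 4 [00100]: (((0 OR 1) XOR (0 AND 0)) OR ((0 AND NOT 1) AND NOT 0)) -> 1
  row 5 [00101]: (((0 OR 1) XOR (1 AND 0)) OR ((0 AND NOT 1) AND NOT 0)) -> 1
  row 6 [00110]: (((0 OR 1) XOR (0 AND 0)) OR ((0 AND NOT 1) AND NOT 1)) -> 1
  row 7 [00111]: (((0 OR 1) XOR (1 AND 0)) OR ((0 AND NOT 1) AND NOT 1)) -> 1
  row 8 [01000]: (((0 OR 0) XOR (0 AND 0)) OR ((1 AND NOT 0) AND NOT 0)) -> 1
  row 9 [01001]: (((0 OR 0) XOR (1 AND 0)) OR ((1 AND NOT 0) AND NOT 0)) -> 1
  row 10 [01010]: (((0 OR 0) XOR (0 AND 0)) OR ((1 AND NOT 0) AND NOT 1)) -> 0
  row 11 [01011]: (((0 OR 0) XOR (1 AND 0)) OR ((1 AND NOT 0) AND NOT 1)) -> 0
  row 12 [01100]: (((0 OR 1) XOR (0 AND 0)) OR ((1 AND NOT 1) AND NOT 0)) -> 1
  row 13 [01101]: (((0 OR 1) XOR (1 AND 0)) OR ((1 AND NOT 1) AND NOT 0)) -> 1
  row 14 [01110]: (((0 OR 1) XOR (0 AND 0)) OR ((1 AND NOT 1) AND NOT 1)) -> 1
  row 15 [01111]: (((0 OR 1) XOR (1 AND 0)) OR ((1 AND NOT 1) AND NOT 1)) -> 1
  row 16 [10000]: (((1 OR 0) XOR (0 AND 1)) OR ((0 AND NOT 0) AND NOT 0)) -> 1
  row 17 [10001]: (((1 OR 0) XOR (1 AND 1)) OR ((0 AND NOT 0) AND NOT 0)) -> 0
  row 18 [10010]: (((1 OR 0) XOR (0 AND 1)) OR ((0 AND NOT 0) AND NOT 1)) -> 1
  row 19 [10011]: (((1 OR 0) XOR (1 AND 1)) OR ((0 AND NOT 0) AND NOT 1)) -> 0
  row 20 [10100]: (((1 OR 1) XOR (0 AND 1)) OR ((0 AND NOT 1) AND NOT 0)) -> 1
  row 21 [10101]: (((1 OR 1) XOR (1 AND 1)) OR ((0 AND NOT 1) AND NOT 0)) -> 0
  row 22 [10110]: (((1 OR 1) XOR (0 AND 1)) OR ((0 AND NOT 1) AND NOT 1)) -> 1
  row 23 [10111]: (((1 OR 1) XOR (1 AND 1)) OR ((0 AND NOT 1) AND NOT 1)) -> 0
  row 24 [11000]: (((1 OR 0) XOR (0 AND 1)) OR ((1 AND NOT 0) AND NOT 0)) -> 1
  row 25 [11001]: (((1 OR 0) XOR (1 AND 1)) OR ((1 AND NOT 0) AND NOT 0)) -> 1
  row 26 [11010]: (((1 OR 0) XOR (0 AND 1)) OR ((1 AND NOT 0) AND NOT 1)) -> 1
  row 27 [11011]: (((1 OR 0) XOR (1 AND 1)) OR ((1 AND NOT 0) AND NOT 1)) -> 0
  row 28 [11100]: (((1 OR 1) XOR (0 AND 1)) OR ((1 AND NOT 1) AND NOT 0)) -> 1
  row 29 [11101]: (((1 OR 1) XOR (1 AND 1)) OR ((1 AND NOT 1) AND NOT 0)) -> 0
  row 30 [11110]: (((1 OR 1) XOR (0 AND 1)) OR ((1 AND NOT 1) AND NOT 1)) -> 1
  row 31 [11111]: (((1 OR 1) XOR (1 AND 1)) OR ((1 AND NOT 1) AND NOT 1)) -> 0
Full result column, 4 rows per line (a,b,c fixed per line; d,e runs 00..11 left to right):
  rows 0-3 [a,b,c=000]: 0000  = hex 0
  rows 4-7 [a,b,c=001]: 1111  = hex F
  rows 8-11 [a,b,c=010]: 1100  = hex C
  rows 12-15 [a,b,c=011]: 1111  = hex F
  rows 16-19 [a,b,c=100]: 1010  = hex A
  rows 20-23 [a,b,c=101]: 1010  = hex A
  rows 24-27 [a,b,c=110]: 1110  = hex E
  rows 28-31 [a,b,c=111]: 1010  = hex A
Output column (row 0 .. row 31) = 00001111110011111010101011101010
Output column grouped in 4s = 0000 1111 1100 1111 1010 1010 1110 1010 = 0x0FCFAAEA
Convert to decimal digit by digit (value = value*16 + digit):
  0 -> 0
  0*16 + 15 (F) = 15
  15*16 + 12 (C) = 252
  252*16 + 15 (F) = 4047
  4047*16 + 10 (A) = 64762
  64762*16 + 10 (A) = 1036202
  1036202*16 + 14 (E) = 16579246
  16579246*16 + 10 (A) = 265267946
Decimal = 265267946

265267946


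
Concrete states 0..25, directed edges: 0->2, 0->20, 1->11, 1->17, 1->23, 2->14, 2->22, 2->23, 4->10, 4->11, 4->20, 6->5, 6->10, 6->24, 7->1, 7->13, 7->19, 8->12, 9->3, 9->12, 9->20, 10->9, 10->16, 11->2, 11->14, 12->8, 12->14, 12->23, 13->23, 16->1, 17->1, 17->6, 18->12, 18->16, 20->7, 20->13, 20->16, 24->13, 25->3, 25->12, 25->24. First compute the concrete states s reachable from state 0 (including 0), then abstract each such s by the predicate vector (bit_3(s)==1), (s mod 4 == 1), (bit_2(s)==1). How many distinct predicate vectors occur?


BFS from 0:
Concrete reachable: {0, 1, 2, 3, 5, 6, 7, 8, 9, 10, 11, 12, 13, 14, 16, 17, 19, 20, 22, 23, 24}
Abstract via predicates (bit_3(s)==1), (s mod 4 == 1), (bit_2(s)==1):
  (0,0,0) <- {0, 2, 3, 16, 19}
  (0,0,1) <- {6, 7, 20, 22, 23}
  (0,1,0) <- {1, 17}
  (0,1,1) <- {5}
  (1,0,0) <- {8, 10, 11, 24}
  (1,0,1) <- {12, 14}
  (1,1,0) <- {9}
  (1,1,1) <- {13}
Distinct abstract states = 8

8


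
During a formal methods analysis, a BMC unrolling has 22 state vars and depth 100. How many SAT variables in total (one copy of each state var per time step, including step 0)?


BMC unrolls to depth k, creating one copy of each state var for steps 0..k.
Step count = 100 + 1 = 101 (steps 0 through 100)
Vars per step = 22
Total = 22 * 101 = 2222

2222


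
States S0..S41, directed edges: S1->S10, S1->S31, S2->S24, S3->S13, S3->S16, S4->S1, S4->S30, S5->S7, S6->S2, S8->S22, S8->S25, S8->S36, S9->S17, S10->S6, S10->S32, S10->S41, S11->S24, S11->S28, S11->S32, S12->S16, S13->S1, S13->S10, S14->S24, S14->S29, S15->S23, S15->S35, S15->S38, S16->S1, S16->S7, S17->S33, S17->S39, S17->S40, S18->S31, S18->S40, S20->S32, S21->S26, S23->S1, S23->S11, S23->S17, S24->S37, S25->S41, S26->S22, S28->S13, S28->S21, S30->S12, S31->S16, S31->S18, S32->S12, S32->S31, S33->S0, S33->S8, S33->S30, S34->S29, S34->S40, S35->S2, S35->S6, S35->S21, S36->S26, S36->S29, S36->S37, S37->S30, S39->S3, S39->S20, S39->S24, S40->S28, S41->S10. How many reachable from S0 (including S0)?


BFS from S0:
  layer 0: {S0}
Reachable set: {S0}
Count = 1

1


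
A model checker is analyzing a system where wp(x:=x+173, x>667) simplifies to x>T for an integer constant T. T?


Formula: wp(x:=E, P) = P[E/x] (substitute E for x in postcondition)
Step 1: Postcondition: x>667
Step 2: Substitute x+173 for x: x+173>667
Step 3: Solve for x: x > 667-173 = 494

494


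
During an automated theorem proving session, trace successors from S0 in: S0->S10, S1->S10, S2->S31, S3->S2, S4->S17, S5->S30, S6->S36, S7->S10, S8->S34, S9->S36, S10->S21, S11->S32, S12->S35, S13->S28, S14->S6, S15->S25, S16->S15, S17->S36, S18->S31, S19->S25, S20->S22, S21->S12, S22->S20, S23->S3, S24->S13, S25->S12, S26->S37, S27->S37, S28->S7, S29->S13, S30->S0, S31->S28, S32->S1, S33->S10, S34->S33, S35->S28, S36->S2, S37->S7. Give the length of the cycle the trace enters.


Trace from S0 until a state repeats:
  S0 -> S10 -> S21 -> S12 -> S35 -> S28 -> S7 -> S10
S10 first seen at step 1, revisited at step 7.
Cycle length = 7 - 1 = 6

6


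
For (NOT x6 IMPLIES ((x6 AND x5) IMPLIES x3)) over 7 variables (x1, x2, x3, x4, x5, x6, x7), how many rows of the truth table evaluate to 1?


Formula: (NOT x6 IMPLIES ((x6 AND x5) IMPLIES x3)) over 7 vars (128 rows)
Evaluate each row (x1, x2, x3, x4, x5, x6, x7 as bits, MSB first):
  row 0 [0000000]: (NOT 0 IMPLIES ((0 AND 0) IMPLIES 0)) -> 1
  row 1 [0000001]: (NOT 0 IMPLIES ((0 AND 0) IMPLIES 0)) -> 1
  row 2 [0000010]: (NOT 1 IMPLIES ((1 AND 0) IMPLIES 0)) -> 1
  row 3 [0000011]: (NOT 1 IMPLIES ((1 AND 0) IMPLIES 0)) -> 1
  row 4 [0000100]: (NOT 0 IMPLIES ((0 AND 1) IMPLIES 0)) -> 1
  (every remaining row is evaluated the same way; all 128 results are listed next)
Full result column, 8 rows per line (x1,x2,x3,x4 fixed per line; x5,x6,x7 runs 000..111 left to right):
  rows 0-7 [x1,x2,x3,x4=0000]: 11111111  (ones: 8)
  rows 8-15 [x1,x2,x3,x4=0001]: 11111111  (ones: 8)
  rows 16-23 [x1,x2,x3,x4=0010]: 11111111  (ones: 8)
  rows 24-31 [x1,x2,x3,x4=0011]: 11111111  (ones: 8)
  rows 32-39 [x1,x2,x3,x4=0100]: 11111111  (ones: 8)
  rows 40-47 [x1,x2,x3,x4=0101]: 11111111  (ones: 8)
  rows 48-55 [x1,x2,x3,x4=0110]: 11111111  (ones: 8)
  rows 56-63 [x1,x2,x3,x4=0111]: 11111111  (ones: 8)
  rows 64-71 [x1,x2,x3,x4=1000]: 11111111  (ones: 8)
  rows 72-79 [x1,x2,x3,x4=1001]: 11111111  (ones: 8)
  rows 80-87 [x1,x2,x3,x4=1010]: 11111111  (ones: 8)
  rows 88-95 [x1,x2,x3,x4=1011]: 11111111  (ones: 8)
  rows 96-103 [x1,x2,x3,x4=1100]: 11111111  (ones: 8)
  rows 104-111 [x1,x2,x3,x4=1101]: 11111111  (ones: 8)
  rows 112-119 [x1,x2,x3,x4=1110]: 11111111  (ones: 8)
  rows 120-127 [x1,x2,x3,x4=1111]: 11111111  (ones: 8)
Count of 1-rows = 8+8+8+8+8+8+8+8+8+8+8+8+8+8+8+8 = 128

128


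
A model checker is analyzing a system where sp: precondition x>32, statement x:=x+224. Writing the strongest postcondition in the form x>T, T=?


Formula: sp(P, x:=E) = exists old_x. (x = E[old_x/x]) AND P[old_x/x] (old_x is the value of x before the assignment; eliminate old_x by solving x = E[old_x/x] for old_x)
Step 1: Precondition P: x>32, i.e. old_x > 32
Step 2: Assignment gives x = old_x + 224, so old_x = x - 224
Step 3: Substitute into P: x - 224 > 32
Step 4: Simplify: x > 32+224 = 256

256


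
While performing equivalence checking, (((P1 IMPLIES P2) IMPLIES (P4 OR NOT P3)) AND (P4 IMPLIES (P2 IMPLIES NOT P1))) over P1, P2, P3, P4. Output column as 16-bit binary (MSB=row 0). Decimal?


Formula: (((P1 IMPLIES P2) IMPLIES (P4 OR NOT P3)) AND (P4 IMPLIES (P2 IMPLIES NOT P1))) over P1, P2, P3, P4 (16 rows)
Evaluate each row (bits = P1,P2,P3,P4, MSB first):
  row 0 [0000]: (((0 IMPLIES 0) IMPLIES (0 OR NOT 0)) AND (0 IMPLIES (0 IMPLIES NOT 0))) -> 1
  row 1 [0001]: (((0 IMPLIES 0) IMPLIES (1 OR NOT 0)) AND (1 IMPLIES (0 IMPLIES NOT 0))) -> 1
  row 2 [0010]: (((0 IMPLIES 0) IMPLIES (0 OR NOT 1)) AND (0 IMPLIES (0 IMPLIES NOT 0))) -> 0
  row 3 [0011]: (((0 IMPLIES 0) IMPLIES (1 OR NOT 1)) AND (1 IMPLIES (0 IMPLIES NOT 0))) -> 1
  row 4 [0100]: (((0 IMPLIES 1) IMPLIES (0 OR NOT 0)) AND (0 IMPLIES (1 IMPLIES NOT 0))) -> 1
  row 5 [0101]: (((0 IMPLIES 1) IMPLIES (1 OR NOT 0)) AND (1 IMPLIES (1 IMPLIES NOT 0))) -> 1
  row 6 [0110]: (((0 IMPLIES 1) IMPLIES (0 OR NOT 1)) AND (0 IMPLIES (1 IMPLIES NOT 0))) -> 0
  row 7 [0111]: (((0 IMPLIES 1) IMPLIES (1 OR NOT 1)) AND (1 IMPLIES (1 IMPLIES NOT 0))) -> 1
  row 8 [1000]: (((1 IMPLIES 0) IMPLIES (0 OR NOT 0)) AND (0 IMPLIES (0 IMPLIES NOT 1))) -> 1
  row 9 [1001]: (((1 IMPLIES 0) IMPLIES (1 OR NOT 0)) AND (1 IMPLIES (0 IMPLIES NOT 1))) -> 1
  row 10 [1010]: (((1 IMPLIES 0) IMPLIES (0 OR NOT 1)) AND (0 IMPLIES (0 IMPLIES NOT 1))) -> 1
  row 11 [1011]: (((1 IMPLIES 0) IMPLIES (1 OR NOT 1)) AND (1 IMPLIES (0 IMPLIES NOT 1))) -> 1
  row 12 [1100]: (((1 IMPLIES 1) IMPLIES (0 OR NOT 0)) AND (0 IMPLIES (1 IMPLIES NOT 1))) -> 1
  row 13 [1101]: (((1 IMPLIES 1) IMPLIES (1 OR NOT 0)) AND (1 IMPLIES (1 IMPLIES NOT 1))) -> 0
  row 14 [1110]: (((1 IMPLIES 1) IMPLIES (0 OR NOT 1)) AND (0 IMPLIES (1 IMPLIES NOT 1))) -> 0
  row 15 [1111]: (((1 IMPLIES 1) IMPLIES (1 OR NOT 1)) AND (1 IMPLIES (1 IMPLIES NOT 1))) -> 0
Full result column, 4 rows per line (P1,P2 fixed per line; P3,P4 runs 00..11 left to right):
  rows 0-3 [P1,P2=00]: 1101  = hex D
  rows 4-7 [P1,P2=01]: 1101  = hex D
  rows 8-11 [P1,P2=10]: 1111  = hex F
  rows 12-15 [P1,P2=11]: 1000  = hex 8
Output column (row 0 .. row 15) = 1101110111111000
Output column grouped in 4s = 1101 1101 1111 1000 = 0xDDF8
Convert to decimal digit by digit (value = value*16 + digit):
  D -> 13
  13*16 + 13 (D) = 221
  221*16 + 15 (F) = 3551
  3551*16 + 8 = 56824
Decimal = 56824

56824


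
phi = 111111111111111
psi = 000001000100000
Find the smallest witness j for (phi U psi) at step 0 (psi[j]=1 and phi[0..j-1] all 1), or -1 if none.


(phi U psi) at 0: need smallest j with psi[j]=1 and phi[i]=1 for all i in [0,j).
Scan from step 0:
  step 0: phi=1, psi=0 -> continue
  step 1: phi=1, psi=0 -> continue
  step 2: phi=1, psi=0 -> continue
  step 3: phi=1, psi=0 -> continue
  step 5: psi=1 and phi held for [0,5) -> witness found
Witness step = 5

5


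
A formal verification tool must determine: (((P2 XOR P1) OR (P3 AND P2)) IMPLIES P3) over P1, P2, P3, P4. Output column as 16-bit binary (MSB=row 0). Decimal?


Formula: (((P2 XOR P1) OR (P3 AND P2)) IMPLIES P3) over P1, P2, P3, P4 (16 rows)
Evaluate each row (bits = P1,P2,P3,P4, MSB first):
  row 0 [0000]: (((0 XOR 0) OR (0 AND 0)) IMPLIES 0) -> 1
  row 1 [0001]: (((0 XOR 0) OR (0 AND 0)) IMPLIES 0) -> 1
  row 2 [0010]: (((0 XOR 0) OR (1 AND 0)) IMPLIES 1) -> 1
  row 3 [0011]: (((0 XOR 0) OR (1 AND 0)) IMPLIES 1) -> 1
  row 4 [0100]: (((1 XOR 0) OR (0 AND 1)) IMPLIES 0) -> 0
  row 5 [0101]: (((1 XOR 0) OR (0 AND 1)) IMPLIES 0) -> 0
  row 6 [0110]: (((1 XOR 0) OR (1 AND 1)) IMPLIES 1) -> 1
  row 7 [0111]: (((1 XOR 0) OR (1 AND 1)) IMPLIES 1) -> 1
  row 8 [1000]: (((0 XOR 1) OR (0 AND 0)) IMPLIES 0) -> 0
  row 9 [1001]: (((0 XOR 1) OR (0 AND 0)) IMPLIES 0) -> 0
  row 10 [1010]: (((0 XOR 1) OR (1 AND 0)) IMPLIES 1) -> 1
  row 11 [1011]: (((0 XOR 1) OR (1 AND 0)) IMPLIES 1) -> 1
  row 12 [1100]: (((1 XOR 1) OR (0 AND 1)) IMPLIES 0) -> 1
  row 13 [1101]: (((1 XOR 1) OR (0 AND 1)) IMPLIES 0) -> 1
  row 14 [1110]: (((1 XOR 1) OR (1 AND 1)) IMPLIES 1) -> 1
  row 15 [1111]: (((1 XOR 1) OR (1 AND 1)) IMPLIES 1) -> 1
Full result column, 4 rows per line (P1,P2 fixed per line; P3,P4 runs 00..11 left to right):
  rows 0-3 [P1,P2=00]: 1111  = hex F
  rows 4-7 [P1,P2=01]: 0011  = hex 3
  rows 8-11 [P1,P2=10]: 0011  = hex 3
  rows 12-15 [P1,P2=11]: 1111  = hex F
Output column (row 0 .. row 15) = 1111001100111111
Output column grouped in 4s = 1111 0011 0011 1111 = 0xF33F
Convert to decimal digit by digit (value = value*16 + digit):
  F -> 15
  15*16 + 3 = 243
  243*16 + 3 = 3891
  3891*16 + 15 (F) = 62271
Decimal = 62271

62271


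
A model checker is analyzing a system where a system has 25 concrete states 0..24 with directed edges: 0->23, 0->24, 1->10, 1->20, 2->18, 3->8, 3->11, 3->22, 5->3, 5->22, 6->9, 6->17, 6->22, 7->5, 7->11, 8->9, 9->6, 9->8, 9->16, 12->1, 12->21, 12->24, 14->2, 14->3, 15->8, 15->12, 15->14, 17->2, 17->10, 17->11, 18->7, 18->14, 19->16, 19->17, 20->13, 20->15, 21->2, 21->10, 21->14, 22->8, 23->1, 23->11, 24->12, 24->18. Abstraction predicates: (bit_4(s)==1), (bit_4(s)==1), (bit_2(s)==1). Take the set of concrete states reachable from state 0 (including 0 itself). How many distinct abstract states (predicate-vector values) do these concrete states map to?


BFS from 0:
Concrete reachable: {0, 1, 2, 3, 5, 6, 7, 8, 9, 10, 11, 12, 13, 14, 15, 16, 17, 18, 20, 21, 22, 23, 24}
Abstract via predicates (bit_4(s)==1), (bit_4(s)==1), (bit_2(s)==1):
  (0,0,0) <- {0, 1, 2, 3, 8, 9, 10, 11}
  (0,0,1) <- {5, 6, 7, 12, 13, 14, 15}
  (1,1,0) <- {16, 17, 18, 24}
  (1,1,1) <- {20, 21, 22, 23}
Distinct abstract states = 4

4


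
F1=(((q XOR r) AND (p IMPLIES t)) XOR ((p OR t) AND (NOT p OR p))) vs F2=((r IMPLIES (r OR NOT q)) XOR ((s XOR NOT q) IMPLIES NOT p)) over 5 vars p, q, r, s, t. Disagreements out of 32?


F1 = (((q XOR r) AND (p IMPLIES t)) XOR ((p OR t) AND (NOT p OR p)))
F2 = ((r IMPLIES (r OR NOT q)) XOR ((s XOR NOT q) IMPLIES NOT p))
Evaluate both on each of 32 rows (bits = p,q,r,s,t):
  row 0 [00000]: F1=0 F2=0 -> 0
  row 1 [00001]: F1=1 F2=0 (differ) -> 1
  row 2 [00010]: F1=0 F2=0 -> 0
  row 3 [00011]: F1=1 F2=0 (differ) -> 1
  row 4 [00100]: F1=1 F2=0 (differ) -> 1
  row 5 [00101]: F1=0 F2=0 -> 0
  row 6 [00110]: F1=1 F2=0 (differ) -> 1
  row 7 [00111]: F1=0 F2=0 -> 0
  row 8 [01000]: F1=1 F2=0 (differ) -> 1
  row 9 [01001]: F1=0 F2=0 -> 0
  row 10 [01010]: F1=1 F2=0 (differ) -> 1
  row 11 [01011]: F1=0 F2=0 -> 0
  row 12 [01100]: F1=0 F2=0 -> 0
  row 13 [01101]: F1=1 F2=0 (differ) -> 1
  row 14 [01110]: F1=0 F2=0 -> 0
  row 15 [01111]: F1=1 F2=0 (differ) -> 1
  row 16 [10000]: F1=1 F2=1 -> 0
  row 17 [10001]: F1=1 F2=1 -> 0
  row 18 [10010]: F1=1 F2=0 (differ) -> 1
  row 19 [10011]: F1=1 F2=0 (differ) -> 1
  row 20 [10100]: F1=1 F2=1 -> 0
  row 21 [10101]: F1=0 F2=1 (differ) -> 1
  row 22 [10110]: F1=1 F2=0 (differ) -> 1
  row 23 [10111]: F1=0 F2=0 -> 0
  row 24 [11000]: F1=1 F2=0 (differ) -> 1
  row 25 [11001]: F1=0 F2=0 -> 0
  row 26 [11010]: F1=1 F2=1 -> 0
  row 27 [11011]: F1=0 F2=1 (differ) -> 1
  row 28 [11100]: F1=1 F2=0 (differ) -> 1
  row 29 [11101]: F1=1 F2=0 (differ) -> 1
  row 30 [11110]: F1=1 F2=1 -> 0
  row 31 [11111]: F1=1 F2=1 -> 0
Full result column, 8 rows per line (p,q fixed per line; r,s,t runs 000..111 left to right):
  rows 0-7 [p,q=00]: 01011010  (ones: 4)
  rows 8-15 [p,q=01]: 10100101  (ones: 4)
  rows 16-23 [p,q=10]: 00110110  (ones: 4)
  rows 24-31 [p,q=11]: 10011100  (ones: 4)
Disagreements = 4+4+4+4 = 16

16


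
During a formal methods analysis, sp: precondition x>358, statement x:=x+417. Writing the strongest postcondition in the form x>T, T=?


Formula: sp(P, x:=E) = exists old_x. (x = E[old_x/x]) AND P[old_x/x] (old_x is the value of x before the assignment; eliminate old_x by solving x = E[old_x/x] for old_x)
Step 1: Precondition P: x>358, i.e. old_x > 358
Step 2: Assignment gives x = old_x + 417, so old_x = x - 417
Step 3: Substitute into P: x - 417 > 358
Step 4: Simplify: x > 358+417 = 775

775


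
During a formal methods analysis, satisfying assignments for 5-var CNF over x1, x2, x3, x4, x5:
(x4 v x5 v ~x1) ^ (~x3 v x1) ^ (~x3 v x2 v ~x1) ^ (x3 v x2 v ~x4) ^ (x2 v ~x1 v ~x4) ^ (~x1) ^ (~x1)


CNF with 7 clauses over 5 vars (32 assignments).
An assignment satisfies CNF iff every clause has >=1 true literal.
Check each row (bits = x1,x2,x3,x4,x5; clause T/F shown):
  row 0 [00000]: clauses=TTTTTTT -> 1
  row 1 [00001]: clauses=TTTTTTT -> 1
  row 2 [00010]: clauses=TTTFTTT -> 0
  row 3 [00011]: clauses=TTTFTTT -> 0
  row 4 [00100]: clauses=TFTTTTT -> 0
  row 5 [00101]: clauses=TFTTTTT -> 0
  row 6 [00110]: clauses=TFTTTTT -> 0
  row 7 [00111]: clauses=TFTTTTT -> 0
  row 8 [01000]: clauses=TTTTTTT -> 1
  row 9 [01001]: clauses=TTTTTTT -> 1
  row 10 [01010]: clauses=TTTTTTT -> 1
  row 11 [01011]: clauses=TTTTTTT -> 1
  row 12 [01100]: clauses=TFTTTTT -> 0
  row 13 [01101]: clauses=TFTTTTT -> 0
  row 14 [01110]: clauses=TFTTTTT -> 0
  row 15 [01111]: clauses=TFTTTTT -> 0
  row 16 [10000]: clauses=FTTTTFF -> 0
  row 17 [10001]: clauses=TTTTTFF -> 0
  row 18 [10010]: clauses=TTTFFFF -> 0
  row 19 [10011]: clauses=TTTFFFF -> 0
  row 20 [10100]: clauses=FTFTTFF -> 0
  row 21 [10101]: clauses=TTFTTFF -> 0
  row 22 [10110]: clauses=TTFTFFF -> 0
  row 23 [10111]: clauses=TTFTFFF -> 0
  row 24 [11000]: clauses=FTTTTFF -> 0
  row 25 [11001]: clauses=TTTTTFF -> 0
  row 26 [11010]: clauses=TTTTTFF -> 0
  row 27 [11011]: clauses=TTTTTFF -> 0
  row 28 [11100]: clauses=FTTTTFF -> 0
  row 29 [11101]: clauses=TTTTTFF -> 0
  row 30 [11110]: clauses=TTTTTFF -> 0
  row 31 [11111]: clauses=TTTTTFF -> 0
Full result column, 8 rows per line (x1,x2 fixed per line; x3,x4,x5 runs 000..111 left to right):
  rows 0-7 [x1,x2=00]: 11000000  (ones: 2)
  rows 8-15 [x1,x2=01]: 11110000  (ones: 4)
  rows 16-23 [x1,x2=10]: 00000000  (ones: 0)
  rows 24-31 [x1,x2=11]: 00000000  (ones: 0)
Satisfying assignments = 2+4+0+0 = 6

6


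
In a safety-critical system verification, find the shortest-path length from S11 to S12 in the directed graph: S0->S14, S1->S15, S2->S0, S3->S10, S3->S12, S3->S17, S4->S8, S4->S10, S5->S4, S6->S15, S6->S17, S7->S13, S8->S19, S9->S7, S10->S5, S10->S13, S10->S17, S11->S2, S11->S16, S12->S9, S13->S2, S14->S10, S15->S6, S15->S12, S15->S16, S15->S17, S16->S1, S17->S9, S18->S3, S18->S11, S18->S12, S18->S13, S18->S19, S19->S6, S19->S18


BFS layer-by-layer from S11:
  dist 0: {S11}
  dist 1: {S2, S16}
  dist 2: {S0, S1}
  dist 3: {S14, S15}
  dist 4: {S6, S10, S12, S17}
  -> S12 reached at distance 4
Shortest path length = 4

4


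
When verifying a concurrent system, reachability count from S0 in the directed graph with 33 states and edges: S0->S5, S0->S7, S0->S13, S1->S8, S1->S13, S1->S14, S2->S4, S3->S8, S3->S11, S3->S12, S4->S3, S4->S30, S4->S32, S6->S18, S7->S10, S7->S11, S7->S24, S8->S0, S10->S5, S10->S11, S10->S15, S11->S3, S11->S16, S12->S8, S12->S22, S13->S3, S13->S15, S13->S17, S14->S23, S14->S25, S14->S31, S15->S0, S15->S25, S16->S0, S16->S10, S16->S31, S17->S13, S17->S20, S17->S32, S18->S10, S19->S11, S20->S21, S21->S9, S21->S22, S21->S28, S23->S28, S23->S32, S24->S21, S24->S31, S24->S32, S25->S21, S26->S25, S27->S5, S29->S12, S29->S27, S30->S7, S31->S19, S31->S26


BFS from S0:
  layer 0: {S0}
  layer 1: {S5, S7, S13}
  layer 2: {S3, S10, S11, S15, S17, S24}
  layer 3: {S8, S12, S16, S20, S21, S25, S31, S32}
  layer 4: {S9, S19, S22, S26, S28}
Reachable set: {S0, S3, S5, S7, S8, S9, S10, S11, S12, S13, S15, S16, S17, S19, S20, S21, S22, S24, S25, S26, S28, S31, S32}
Count = 23

23


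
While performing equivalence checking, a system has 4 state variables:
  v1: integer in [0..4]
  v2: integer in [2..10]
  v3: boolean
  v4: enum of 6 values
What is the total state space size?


State space = product of domain sizes of all variables.
Domain sizes:
  v1 (integer in [0..4]): 5
  v2 (integer in [2..10]): 9
  v3 (boolean): 2
  v4 (enum of 6 values): 6
Product = 5 * 9 * 2 * 6 = 540

540


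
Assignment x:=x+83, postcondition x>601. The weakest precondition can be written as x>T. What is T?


Formula: wp(x:=E, P) = P[E/x] (substitute E for x in postcondition)
Step 1: Postcondition: x>601
Step 2: Substitute x+83 for x: x+83>601
Step 3: Solve for x: x > 601-83 = 518

518


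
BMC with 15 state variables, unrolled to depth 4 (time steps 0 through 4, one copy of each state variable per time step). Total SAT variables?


BMC unrolls to depth k, creating one copy of each state var for steps 0..k.
Step count = 4 + 1 = 5 (steps 0 through 4)
Vars per step = 15
Total = 15 * 5 = 75

75


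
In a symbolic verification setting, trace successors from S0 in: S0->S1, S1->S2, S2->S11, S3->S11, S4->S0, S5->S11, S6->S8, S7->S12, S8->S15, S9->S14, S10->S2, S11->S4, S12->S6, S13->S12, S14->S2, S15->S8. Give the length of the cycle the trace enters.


Trace from S0 until a state repeats:
  S0 -> S1 -> S2 -> S11 -> S4 -> S0
S0 first seen at step 0, revisited at step 5.
Cycle length = 5 - 0 = 5

5


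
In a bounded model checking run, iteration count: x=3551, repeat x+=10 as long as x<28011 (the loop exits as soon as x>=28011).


Step 1: x goes from 3551 toward 28011 by 10; the body runs while x<28011, so iterations = ceil((bound-start)/step)
Step 2: Distance=24460
Step 3: ceil(24460/10)=2446

2446


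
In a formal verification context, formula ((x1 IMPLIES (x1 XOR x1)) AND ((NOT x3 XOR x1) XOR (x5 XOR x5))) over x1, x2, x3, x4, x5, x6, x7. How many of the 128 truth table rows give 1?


Formula: ((x1 IMPLIES (x1 XOR x1)) AND ((NOT x3 XOR x1) XOR (x5 XOR x5))) over 7 vars (128 rows)
Evaluate each row (x1, x2, x3, x4, x5, x6, x7 as bits, MSB first):
  row 0 [0000000]: ((0 IMPLIES (0 XOR 0)) AND ((NOT 0 XOR 0) XOR (0 XOR 0))) -> 1
  row 1 [0000001]: ((0 IMPLIES (0 XOR 0)) AND ((NOT 0 XOR 0) XOR (0 XOR 0))) -> 1
  row 2 [0000010]: ((0 IMPLIES (0 XOR 0)) AND ((NOT 0 XOR 0) XOR (0 XOR 0))) -> 1
  row 3 [0000011]: ((0 IMPLIES (0 XOR 0)) AND ((NOT 0 XOR 0) XOR (0 XOR 0))) -> 1
  row 4 [0000100]: ((0 IMPLIES (0 XOR 0)) AND ((NOT 0 XOR 0) XOR (1 XOR 1))) -> 1
  (every remaining row is evaluated the same way; all 128 results are listed next)
Full result column, 8 rows per line (x1,x2,x3,x4 fixed per line; x5,x6,x7 runs 000..111 left to right):
  rows 0-7 [x1,x2,x3,x4=0000]: 11111111  (ones: 8)
  rows 8-15 [x1,x2,x3,x4=0001]: 11111111  (ones: 8)
  rows 16-23 [x1,x2,x3,x4=0010]: 00000000  (ones: 0)
  rows 24-31 [x1,x2,x3,x4=0011]: 00000000  (ones: 0)
  rows 32-39 [x1,x2,x3,x4=0100]: 11111111  (ones: 8)
  rows 40-47 [x1,x2,x3,x4=0101]: 11111111  (ones: 8)
  rows 48-55 [x1,x2,x3,x4=0110]: 00000000  (ones: 0)
  rows 56-63 [x1,x2,x3,x4=0111]: 00000000  (ones: 0)
  rows 64-71 [x1,x2,x3,x4=1000]: 00000000  (ones: 0)
  rows 72-79 [x1,x2,x3,x4=1001]: 00000000  (ones: 0)
  rows 80-87 [x1,x2,x3,x4=1010]: 00000000  (ones: 0)
  rows 88-95 [x1,x2,x3,x4=1011]: 00000000  (ones: 0)
  rows 96-103 [x1,x2,x3,x4=1100]: 00000000  (ones: 0)
  rows 104-111 [x1,x2,x3,x4=1101]: 00000000  (ones: 0)
  rows 112-119 [x1,x2,x3,x4=1110]: 00000000  (ones: 0)
  rows 120-127 [x1,x2,x3,x4=1111]: 00000000  (ones: 0)
Count of 1-rows = 8+8+0+0+8+8+0+0+0+0+0+0+0+0+0+0 = 32

32


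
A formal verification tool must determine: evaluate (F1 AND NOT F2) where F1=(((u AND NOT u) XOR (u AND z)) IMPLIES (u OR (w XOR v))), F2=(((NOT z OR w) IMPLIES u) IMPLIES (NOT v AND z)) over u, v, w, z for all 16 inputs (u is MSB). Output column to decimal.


F1 = (((u AND NOT u) XOR (u AND z)) IMPLIES (u OR (w XOR v)))
F2 = (((NOT z OR w) IMPLIES u) IMPLIES (NOT v AND z))
Counterexample to F1=>F2 is where F1=1 and F2=0.
Evaluate each row (bits = u,v,w,z, MSB first):
  row 0 [0000]: F1=1 F2=1 -> F1&~F2 -> 0
  row 1 [0001]: F1=1 F2=1 -> F1&~F2 -> 0
  row 2 [0010]: F1=1 F2=1 -> F1&~F2 -> 0
  row 3 [0011]: F1=1 F2=1 -> F1&~F2 -> 0
  row 4 [0100]: F1=1 F2=1 -> F1&~F2 -> 0
  row 5 [0101]: F1=1 F2=0 -> F1&~F2 -> 1
  row 6 [0110]: F1=1 F2=1 -> F1&~F2 -> 0
  row 7 [0111]: F1=1 F2=1 -> F1&~F2 -> 0
  row 8 [1000]: F1=1 F2=0 -> F1&~F2 -> 1
  row 9 [1001]: F1=1 F2=1 -> F1&~F2 -> 0
  row 10 [1010]: F1=1 F2=0 -> F1&~F2 -> 1
  row 11 [1011]: F1=1 F2=1 -> F1&~F2 -> 0
  row 12 [1100]: F1=1 F2=0 -> F1&~F2 -> 1
  row 13 [1101]: F1=1 F2=0 -> F1&~F2 -> 1
  row 14 [1110]: F1=1 F2=0 -> F1&~F2 -> 1
  row 15 [1111]: F1=1 F2=0 -> F1&~F2 -> 1
Full result column, 4 rows per line (u,v fixed per line; w,z runs 00..11 left to right):
  rows 0-3 [u,v=00]: 0000  = hex 0
  rows 4-7 [u,v=01]: 0100  = hex 4
  rows 8-11 [u,v=10]: 1010  = hex A
  rows 12-15 [u,v=11]: 1111  = hex F
Counterexample vector (row 0 .. row 15) = 0000010010101111
Output column grouped in 4s = 0000 0100 1010 1111 = 0x04AF
Convert to decimal digit by digit (value = value*16 + digit):
  0 -> 0
  0*16 + 4 = 4
  4*16 + 10 (A) = 74
  74*16 + 15 (F) = 1199
Decimal = 1199

1199
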